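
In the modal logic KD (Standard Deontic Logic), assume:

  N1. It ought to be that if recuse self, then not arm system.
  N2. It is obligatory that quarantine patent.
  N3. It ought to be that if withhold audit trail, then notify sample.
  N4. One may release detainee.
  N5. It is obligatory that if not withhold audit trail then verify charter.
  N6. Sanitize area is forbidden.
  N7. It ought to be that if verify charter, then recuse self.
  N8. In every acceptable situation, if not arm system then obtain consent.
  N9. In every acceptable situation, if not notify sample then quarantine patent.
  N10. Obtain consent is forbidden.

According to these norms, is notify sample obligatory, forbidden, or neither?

F(obtain_consent) at premise 10 means O(¬obtain_consent).
Premise 8, O(¬arm_system → obtain_consent), contraposes to O(¬obtain_consent → arm_system); with O(¬obtain_consent) we get O(arm_system).
Premise 1 is O(recuse_self → ¬arm_system); contrapositively O(arm_system → ¬recuse_self). Since O(arm_system) holds, K gives O(¬recuse_self).
The contrapositive of premise 7 (O(verify_charter → recuse_self)) is O(¬recuse_self → ¬verify_charter), and O(¬recuse_self) is already established, so O(¬verify_charter).
Premise 5, O(¬withhold_audit_trail → verify_charter), contraposes to O(¬verify_charter → withhold_audit_trail); with O(¬verify_charter) we get O(withhold_audit_trail).
Applying K to premise 3 (O(withhold_audit_trail → notify_sample)) and O(withhold_audit_trail) yields O(notify_sample).
Premises 2, 4, 6, 9 do not contribute to this derivation.
Hence notify_sample is obligatory.

Obligatory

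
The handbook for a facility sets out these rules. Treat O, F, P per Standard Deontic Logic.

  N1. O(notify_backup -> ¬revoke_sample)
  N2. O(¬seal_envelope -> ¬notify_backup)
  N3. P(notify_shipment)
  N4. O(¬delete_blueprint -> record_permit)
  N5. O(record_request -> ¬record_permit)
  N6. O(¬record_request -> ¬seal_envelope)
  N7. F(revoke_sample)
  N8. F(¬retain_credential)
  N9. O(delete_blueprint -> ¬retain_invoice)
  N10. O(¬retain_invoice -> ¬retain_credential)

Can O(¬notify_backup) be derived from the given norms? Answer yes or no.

Yes

F(¬retain_credential) at premise 8 means O(retain_credential).
The contrapositive of premise 10 (O(¬retain_invoice -> ¬retain_credential)) is O(retain_credential -> retain_invoice), and O(retain_credential) is already established, so O(retain_invoice).
The contrapositive of premise 9 (O(delete_blueprint -> ¬retain_invoice)) is O(retain_invoice -> ¬delete_blueprint), and O(retain_invoice) is already established, so O(¬delete_blueprint).
Applying K to premise 4 (O(¬delete_blueprint -> record_permit)) and O(¬delete_blueprint) yields O(record_permit).
Premise 5 is O(record_request -> ¬record_permit); contrapositively O(record_permit -> ¬record_request). Since O(record_permit) holds, K gives O(¬record_request).
Premise 6 is O(¬record_request -> ¬seal_envelope); since O(¬record_request), deontic closure gives O(¬seal_envelope).
Premise 2 is O(¬seal_envelope -> ¬notify_backup); since O(¬seal_envelope), deontic closure gives O(¬notify_backup).
Premises 1, 3, 7 do not contribute to this derivation.
So O(¬notify_backup) follows.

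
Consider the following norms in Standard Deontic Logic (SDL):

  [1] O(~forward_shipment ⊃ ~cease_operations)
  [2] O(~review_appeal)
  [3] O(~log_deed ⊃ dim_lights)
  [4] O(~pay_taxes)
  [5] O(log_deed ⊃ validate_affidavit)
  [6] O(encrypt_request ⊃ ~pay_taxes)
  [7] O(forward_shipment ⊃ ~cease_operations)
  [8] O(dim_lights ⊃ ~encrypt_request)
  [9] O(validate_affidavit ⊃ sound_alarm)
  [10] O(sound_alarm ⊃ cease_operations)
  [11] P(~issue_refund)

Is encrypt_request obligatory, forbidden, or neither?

Forbidden

Premises 1 and 7 are O(~forward_shipment ⊃ ~cease_operations) and O(forward_shipment ⊃ ~cease_operations); every ideal world satisfies ~forward_shipment or forward_shipment, so in either case ~cease_operations holds — hence O(~cease_operations).
Premise 10 is O(sound_alarm ⊃ cease_operations); contrapositively O(~cease_operations ⊃ ~sound_alarm). Since O(~cease_operations) holds, K gives O(~sound_alarm).
Premise 9 is O(validate_affidavit ⊃ sound_alarm); contrapositively O(~sound_alarm ⊃ ~validate_affidavit). Since O(~sound_alarm) holds, K gives O(~validate_affidavit).
Premise 5 is O(log_deed ⊃ validate_affidavit); contrapositively O(~validate_affidavit ⊃ ~log_deed). Since O(~validate_affidavit) holds, K gives O(~log_deed).
Premise 3 is O(~log_deed ⊃ dim_lights); since O(~log_deed), deontic closure gives O(dim_lights).
From O(dim_lights) and premise 8, O(dim_lights ⊃ ~encrypt_request), we obtain O(~encrypt_request).
Premises 2, 4, 6, 11 do not contribute to this derivation.
Thus O(~encrypt_request), which is F(encrypt_request): encrypt_request is forbidden.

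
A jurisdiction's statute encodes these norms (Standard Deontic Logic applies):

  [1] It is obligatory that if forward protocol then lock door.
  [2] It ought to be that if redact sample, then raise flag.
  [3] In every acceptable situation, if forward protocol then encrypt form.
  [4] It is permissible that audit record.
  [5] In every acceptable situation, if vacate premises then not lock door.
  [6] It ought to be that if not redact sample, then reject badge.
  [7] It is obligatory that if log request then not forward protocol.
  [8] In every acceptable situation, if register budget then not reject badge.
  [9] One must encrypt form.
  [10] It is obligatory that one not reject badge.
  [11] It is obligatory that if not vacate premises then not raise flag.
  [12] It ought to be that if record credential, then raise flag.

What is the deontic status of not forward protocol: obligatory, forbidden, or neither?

Obligatory

Premise 10 gives O(¬reject_badge).
Premise 6 is O(¬redact_sample → reject_badge); contrapositively O(¬reject_badge → redact_sample). Since O(¬reject_badge) holds, K gives O(redact_sample).
Applying K to premise 2 (O(redact_sample → raise_flag)) and O(redact_sample) yields O(raise_flag).
Premise 11, O(¬vacate_premises → ¬raise_flag), contraposes to O(raise_flag → vacate_premises); with O(raise_flag) we get O(vacate_premises).
Premise 5 is O(vacate_premises → ¬lock_door); since O(vacate_premises), deontic closure gives O(¬lock_door).
Premise 1 is O(forward_protocol → lock_door); contrapositively O(¬lock_door → ¬forward_protocol). Since O(¬lock_door) holds, K gives O(¬forward_protocol).
Premises 3, 4, 7, 8, 9, 12 do not contribute to this derivation.
Hence ¬forward_protocol is obligatory.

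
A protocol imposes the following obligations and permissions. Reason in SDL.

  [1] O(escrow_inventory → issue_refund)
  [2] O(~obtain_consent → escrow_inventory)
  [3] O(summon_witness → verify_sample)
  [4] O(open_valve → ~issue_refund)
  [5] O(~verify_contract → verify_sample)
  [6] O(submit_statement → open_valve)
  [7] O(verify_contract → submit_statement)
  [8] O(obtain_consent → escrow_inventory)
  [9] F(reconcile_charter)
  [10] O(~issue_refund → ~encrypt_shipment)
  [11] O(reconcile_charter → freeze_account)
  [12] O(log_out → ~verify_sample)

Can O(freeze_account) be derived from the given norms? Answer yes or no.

Premise 11 is O(reconcile_charter → freeze_account), but O(reconcile_charter) is not derivable from the premises, so it does not yield O(freeze_account).
No other premise forces O(freeze_account). An ideal world satisfying every premise can still have freeze_account false, so O(freeze_account) is not derivable.

No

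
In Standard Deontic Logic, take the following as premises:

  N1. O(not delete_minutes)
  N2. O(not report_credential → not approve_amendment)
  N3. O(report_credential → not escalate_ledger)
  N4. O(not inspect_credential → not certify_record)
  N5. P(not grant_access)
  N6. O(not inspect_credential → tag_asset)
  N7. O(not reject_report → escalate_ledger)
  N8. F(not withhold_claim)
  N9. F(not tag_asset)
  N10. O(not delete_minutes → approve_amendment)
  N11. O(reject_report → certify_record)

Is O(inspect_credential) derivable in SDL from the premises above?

Yes

Premise 1 states O(not delete_minutes) outright.
Premise 10 is O(not delete_minutes → approve_amendment); since O(not delete_minutes), deontic closure gives O(approve_amendment).
The contrapositive of premise 2 (O(not report_credential → not approve_amendment)) is O(approve_amendment → report_credential), and O(approve_amendment) is already established, so O(report_credential).
With premise 3, O(report_credential → not escalate_ledger), the K-axiom yields O(not escalate_ledger).
Premise 7 is O(not reject_report → escalate_ledger); contrapositively O(not escalate_ledger → reject_report). Since O(not escalate_ledger) holds, K gives O(reject_report).
Applying K to premise 11 (O(reject_report → certify_record)) and O(reject_report) yields O(certify_record).
Premise 4 is O(not inspect_credential → not certify_record); contrapositively O(certify_record → inspect_credential). Since O(certify_record) holds, K gives O(inspect_credential).
Premises 5, 6, 8, 9 do not contribute to this derivation.
So O(inspect_credential) follows.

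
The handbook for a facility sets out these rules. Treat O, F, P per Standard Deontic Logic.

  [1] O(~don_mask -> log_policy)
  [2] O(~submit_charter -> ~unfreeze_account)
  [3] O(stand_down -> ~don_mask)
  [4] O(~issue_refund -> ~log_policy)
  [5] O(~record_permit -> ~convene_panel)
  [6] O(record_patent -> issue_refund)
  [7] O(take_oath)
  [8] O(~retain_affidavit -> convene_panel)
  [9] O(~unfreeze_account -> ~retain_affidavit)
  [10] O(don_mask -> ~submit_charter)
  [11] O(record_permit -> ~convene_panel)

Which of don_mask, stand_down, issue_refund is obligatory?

issue_refund

By case analysis on ~record_permit: premise 5 gives O(~record_permit -> ~convene_panel) and premise 11 gives O(record_permit -> ~convene_panel), so O(~convene_panel) either way.
The contrapositive of premise 8 (O(~retain_affidavit -> convene_panel)) is O(~convene_panel -> retain_affidavit), and O(~convene_panel) is already established, so O(retain_affidavit).
The contrapositive of premise 9 (O(~unfreeze_account -> ~retain_affidavit)) is O(retain_affidavit -> unfreeze_account), and O(retain_affidavit) is already established, so O(unfreeze_account).
The contrapositive of premise 2 (O(~submit_charter -> ~unfreeze_account)) is O(unfreeze_account -> submit_charter), and O(unfreeze_account) is already established, so O(submit_charter).
The contrapositive of premise 10 (O(don_mask -> ~submit_charter)) is O(submit_charter -> ~don_mask), and O(submit_charter) is already established, so O(~don_mask).
Premise 1 is O(~don_mask -> log_policy); since O(~don_mask), deontic closure gives O(log_policy).
Premise 4 is O(~issue_refund -> ~log_policy); contrapositively O(log_policy -> issue_refund). Since O(log_policy) holds, K gives O(issue_refund).
So O(issue_refund) holds — issue_refund is obligatory. None of the other listed options is made obligatory by any chain of premises.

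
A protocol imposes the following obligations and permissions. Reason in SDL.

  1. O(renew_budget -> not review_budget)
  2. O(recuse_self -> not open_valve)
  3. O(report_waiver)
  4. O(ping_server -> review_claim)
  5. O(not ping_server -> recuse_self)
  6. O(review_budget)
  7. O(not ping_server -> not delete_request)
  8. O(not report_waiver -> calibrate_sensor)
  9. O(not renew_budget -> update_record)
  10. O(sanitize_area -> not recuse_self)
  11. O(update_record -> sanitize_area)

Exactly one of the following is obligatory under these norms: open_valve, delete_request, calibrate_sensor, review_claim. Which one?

review_claim

Premise 6 gives O(review_budget).
Premise 1, O(renew_budget -> not review_budget), contraposes to O(review_budget -> not renew_budget); with O(review_budget) we get O(not renew_budget).
With premise 9, O(not renew_budget -> update_record), the K-axiom yields O(update_record).
From O(update_record) and premise 11, O(update_record -> sanitize_area), we obtain O(sanitize_area).
From O(sanitize_area) and premise 10, O(sanitize_area -> not recuse_self), we obtain O(not recuse_self).
Premise 5 is O(not ping_server -> recuse_self); contrapositively O(not recuse_self -> ping_server). Since O(not recuse_self) holds, K gives O(ping_server).
With premise 4, O(ping_server -> review_claim), the K-axiom yields O(review_claim).
So O(review_claim) holds — review_claim is obligatory. None of the other listed options is made obligatory by any chain of premises.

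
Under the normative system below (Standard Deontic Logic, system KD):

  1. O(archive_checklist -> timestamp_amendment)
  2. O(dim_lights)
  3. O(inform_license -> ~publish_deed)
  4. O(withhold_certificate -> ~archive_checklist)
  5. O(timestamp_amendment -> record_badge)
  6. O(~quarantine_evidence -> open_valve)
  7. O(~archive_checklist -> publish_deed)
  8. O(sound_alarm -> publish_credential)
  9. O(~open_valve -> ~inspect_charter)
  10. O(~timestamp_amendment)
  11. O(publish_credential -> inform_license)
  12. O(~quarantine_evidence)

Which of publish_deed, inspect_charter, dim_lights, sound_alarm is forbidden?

sound_alarm

Premise 10 states O(~timestamp_amendment) outright.
Premise 1, O(archive_checklist -> timestamp_amendment), contraposes to O(~timestamp_amendment -> ~archive_checklist); with O(~timestamp_amendment) we get O(~archive_checklist).
Applying K to premise 7 (O(~archive_checklist -> publish_deed)) and O(~archive_checklist) yields O(publish_deed).
The contrapositive of premise 3 (O(inform_license -> ~publish_deed)) is O(publish_deed -> ~inform_license), and O(publish_deed) is already established, so O(~inform_license).
Premise 11, O(publish_credential -> inform_license), contraposes to O(~inform_license -> ~publish_credential); with O(~inform_license) we get O(~publish_credential).
The contrapositive of premise 8 (O(sound_alarm -> publish_credential)) is O(~publish_credential -> ~sound_alarm), and O(~publish_credential) is already established, so O(~sound_alarm).
So O(~sound_alarm) holds, i.e. sound_alarm is forbidden. None of the other listed options is forbidden under the premises.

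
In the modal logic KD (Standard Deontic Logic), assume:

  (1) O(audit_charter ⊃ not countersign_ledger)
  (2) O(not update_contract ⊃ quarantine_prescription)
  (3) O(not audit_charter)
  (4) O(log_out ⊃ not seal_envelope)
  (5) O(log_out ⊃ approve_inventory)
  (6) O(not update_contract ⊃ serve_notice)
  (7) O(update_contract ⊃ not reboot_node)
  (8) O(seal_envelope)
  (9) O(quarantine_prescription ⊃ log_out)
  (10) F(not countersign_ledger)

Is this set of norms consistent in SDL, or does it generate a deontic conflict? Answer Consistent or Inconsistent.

Consistent

Premise 1 is O(audit_charter ⊃ not countersign_ledger), but O(audit_charter) is not derivable from the premises, so it does not yield O(not countersign_ledger).
So O(not countersign_ledger) is not derivable, and the apparent clash with O(countersign_ledger) does not arise.
A world satisfying every obligation exists (e.g. approve_inventory=false, audit_charter=false, countersign_ledger=true, log_out=false, quarantine_prescription=false, reboot_node=false, seal_envelope=true, serve_notice=false, update_contract=true); no atom is both obligatory and forbidden, so the set is consistent.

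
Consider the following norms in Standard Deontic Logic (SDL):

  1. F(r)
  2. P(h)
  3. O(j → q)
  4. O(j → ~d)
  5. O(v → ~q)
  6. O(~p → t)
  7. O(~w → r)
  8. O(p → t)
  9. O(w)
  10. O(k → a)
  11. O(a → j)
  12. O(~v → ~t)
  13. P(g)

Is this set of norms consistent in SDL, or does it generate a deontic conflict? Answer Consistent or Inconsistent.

Premise 7 is O(~w → r), but O(~w) is not derivable from the premises, so it does not yield O(r).
So O(r) is not derivable, and the apparent clash with O(~r) does not arise.
A world satisfying every obligation exists (e.g. a=false, d=false, g=false, h=false, j=false, k=false, p=false, q=false, r=false, t=true, v=true, w=true); no atom is both obligatory and forbidden, so the set is consistent.

Consistent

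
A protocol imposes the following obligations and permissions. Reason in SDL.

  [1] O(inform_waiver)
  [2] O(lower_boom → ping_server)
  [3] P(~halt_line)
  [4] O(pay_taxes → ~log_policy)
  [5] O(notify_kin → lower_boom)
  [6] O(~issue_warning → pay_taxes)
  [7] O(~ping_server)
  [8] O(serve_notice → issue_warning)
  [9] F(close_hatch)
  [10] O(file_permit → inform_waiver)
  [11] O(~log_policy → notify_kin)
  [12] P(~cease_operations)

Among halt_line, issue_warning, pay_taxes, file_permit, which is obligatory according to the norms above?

issue_warning

From premise 7 we have O(~ping_server).
The contrapositive of premise 2 (O(lower_boom → ping_server)) is O(~ping_server → ~lower_boom), and O(~ping_server) is already established, so O(~lower_boom).
Premise 5 is O(notify_kin → lower_boom); contrapositively O(~lower_boom → ~notify_kin). Since O(~lower_boom) holds, K gives O(~notify_kin).
Premise 11, O(~log_policy → notify_kin), contraposes to O(~notify_kin → log_policy); with O(~notify_kin) we get O(log_policy).
Premise 4 is O(pay_taxes → ~log_policy); contrapositively O(log_policy → ~pay_taxes). Since O(log_policy) holds, K gives O(~pay_taxes).
The contrapositive of premise 6 (O(~issue_warning → pay_taxes)) is O(~pay_taxes → issue_warning), and O(~pay_taxes) is already established, so O(issue_warning).
So O(issue_warning) holds — issue_warning is obligatory. None of the other listed options is made obligatory by any chain of premises.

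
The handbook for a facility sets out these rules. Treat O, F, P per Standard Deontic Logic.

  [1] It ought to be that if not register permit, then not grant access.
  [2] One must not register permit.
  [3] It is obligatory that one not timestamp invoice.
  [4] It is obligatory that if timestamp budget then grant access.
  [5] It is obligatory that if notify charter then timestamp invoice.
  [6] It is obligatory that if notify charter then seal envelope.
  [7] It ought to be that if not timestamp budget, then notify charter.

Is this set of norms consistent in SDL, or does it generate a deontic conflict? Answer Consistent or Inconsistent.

Inconsistent

Premise 3 states O(¬timestamp_invoice) outright.
Premise 5 is O(notify_charter → timestamp_invoice); contrapositively O(¬timestamp_invoice → ¬notify_charter). Since O(¬timestamp_invoice) holds, K gives O(¬notify_charter).
The contrapositive of premise 7 (O(¬timestamp_budget → notify_charter)) is O(¬notify_charter → timestamp_budget), and O(¬notify_charter) is already established, so O(timestamp_budget).
Applying K to premise 4 (O(timestamp_budget → grant_access)) and O(timestamp_budget) yields O(grant_access).
Premise 1 is O(¬register_permit → ¬grant_access); contrapositively O(grant_access → register_permit). Since O(grant_access) holds, K gives O(register_permit).
However, F(register_permit) at premise 2 amounts to O(¬register_permit).
We now have both O(register_permit) and O(¬register_permit) — register_permit is simultaneously obligatory and forbidden, violating the D-axiom.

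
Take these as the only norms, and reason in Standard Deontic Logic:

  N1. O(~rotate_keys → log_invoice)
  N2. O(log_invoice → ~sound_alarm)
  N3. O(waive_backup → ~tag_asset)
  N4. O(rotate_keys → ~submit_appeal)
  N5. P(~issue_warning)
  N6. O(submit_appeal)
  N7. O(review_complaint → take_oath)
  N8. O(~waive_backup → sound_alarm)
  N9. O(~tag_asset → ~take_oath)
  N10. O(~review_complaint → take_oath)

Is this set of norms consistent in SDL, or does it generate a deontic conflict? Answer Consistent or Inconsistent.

Inconsistent

Premises 7 and 10 cover both cases: O(review_complaint → take_oath) and O(~review_complaint → take_oath). Since review_complaint ∨ ~review_complaint is a tautology, O(take_oath) follows.
Premise 9, O(~tag_asset → ~take_oath), contraposes to O(take_oath → tag_asset); with O(take_oath) we get O(tag_asset).
Premise 3, O(waive_backup → ~tag_asset), contraposes to O(tag_asset → ~waive_backup); with O(tag_asset) we get O(~waive_backup).
With premise 8, O(~waive_backup → sound_alarm), the K-axiom yields O(sound_alarm).
Premise 2, O(log_invoice → ~sound_alarm), contraposes to O(sound_alarm → ~log_invoice); with O(sound_alarm) we get O(~log_invoice).
The contrapositive of premise 1 (O(~rotate_keys → log_invoice)) is O(~log_invoice → rotate_keys), and O(~log_invoice) is already established, so O(rotate_keys).
Applying K to premise 4 (O(rotate_keys → ~submit_appeal)) and O(rotate_keys) yields O(~submit_appeal).
But premise 6 directly asserts O(submit_appeal).
We now have both O(~submit_appeal) and O(submit_appeal) — submit_appeal is simultaneously obligatory and forbidden, violating the D-axiom.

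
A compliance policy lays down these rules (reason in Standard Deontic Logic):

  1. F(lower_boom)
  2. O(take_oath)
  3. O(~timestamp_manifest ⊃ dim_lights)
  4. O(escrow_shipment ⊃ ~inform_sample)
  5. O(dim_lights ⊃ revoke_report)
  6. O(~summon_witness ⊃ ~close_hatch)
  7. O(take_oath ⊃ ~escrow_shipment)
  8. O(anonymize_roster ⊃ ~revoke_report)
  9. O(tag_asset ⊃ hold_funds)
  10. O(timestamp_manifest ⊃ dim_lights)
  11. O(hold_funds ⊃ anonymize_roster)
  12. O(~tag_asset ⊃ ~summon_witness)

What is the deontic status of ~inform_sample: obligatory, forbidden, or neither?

Neither

Premise 4 is O(escrow_shipment ⊃ ~inform_sample), but O(escrow_shipment) is not derivable from the premises, so it does not yield O(~inform_sample).
No premise or chain of K-axiom applications forces O(~inform_sample), and none forces O(inform_sample). So ~inform_sample is neither obligatory nor forbidden under these norms.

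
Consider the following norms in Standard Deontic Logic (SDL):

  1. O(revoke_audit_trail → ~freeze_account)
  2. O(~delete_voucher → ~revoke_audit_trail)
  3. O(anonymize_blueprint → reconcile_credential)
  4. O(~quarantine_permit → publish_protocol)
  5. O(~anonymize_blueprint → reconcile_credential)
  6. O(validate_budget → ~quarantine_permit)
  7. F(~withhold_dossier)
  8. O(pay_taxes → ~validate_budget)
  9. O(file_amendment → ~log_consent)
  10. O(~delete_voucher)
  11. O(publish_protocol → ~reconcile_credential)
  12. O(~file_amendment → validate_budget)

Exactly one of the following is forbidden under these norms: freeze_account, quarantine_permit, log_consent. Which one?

log_consent

Premises 3 and 5 cover both cases: O(anonymize_blueprint → reconcile_credential) and O(~anonymize_blueprint → reconcile_credential). Since anonymize_blueprint ∨ ~anonymize_blueprint is a tautology, O(reconcile_credential) follows.
Premise 11, O(publish_protocol → ~reconcile_credential), contraposes to O(reconcile_credential → ~publish_protocol); with O(reconcile_credential) we get O(~publish_protocol).
The contrapositive of premise 4 (O(~quarantine_permit → publish_protocol)) is O(~publish_protocol → quarantine_permit), and O(~publish_protocol) is already established, so O(quarantine_permit).
Premise 6 is O(validate_budget → ~quarantine_permit); contrapositively O(quarantine_permit → ~validate_budget). Since O(quarantine_permit) holds, K gives O(~validate_budget).
Premise 12 is O(~file_amendment → validate_budget); contrapositively O(~validate_budget → file_amendment). Since O(~validate_budget) holds, K gives O(file_amendment).
From O(file_amendment) and premise 9, O(file_amendment → ~log_consent), we obtain O(~log_consent).
So O(~log_consent) holds, i.e. log_consent is forbidden. None of the other listed options is forbidden under the premises.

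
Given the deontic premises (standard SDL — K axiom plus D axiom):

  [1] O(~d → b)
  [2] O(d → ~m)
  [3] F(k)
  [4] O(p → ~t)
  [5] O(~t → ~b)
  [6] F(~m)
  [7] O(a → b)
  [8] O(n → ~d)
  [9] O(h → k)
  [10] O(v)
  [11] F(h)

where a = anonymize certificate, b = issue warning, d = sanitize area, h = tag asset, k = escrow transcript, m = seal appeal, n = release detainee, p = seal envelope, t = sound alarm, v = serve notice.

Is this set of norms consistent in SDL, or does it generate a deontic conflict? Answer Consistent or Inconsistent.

Premise 9 is O(h → k), but O(h) is not derivable from the premises, so it does not yield O(k).
So O(k) is not derivable, and the apparent clash with O(~k) does not arise.
A world satisfying every obligation exists (e.g. a=false, b=true, d=false, h=false, k=false, m=true, n=false, p=false, t=true, v=true); no atom is both obligatory and forbidden, so the set is consistent.

Consistent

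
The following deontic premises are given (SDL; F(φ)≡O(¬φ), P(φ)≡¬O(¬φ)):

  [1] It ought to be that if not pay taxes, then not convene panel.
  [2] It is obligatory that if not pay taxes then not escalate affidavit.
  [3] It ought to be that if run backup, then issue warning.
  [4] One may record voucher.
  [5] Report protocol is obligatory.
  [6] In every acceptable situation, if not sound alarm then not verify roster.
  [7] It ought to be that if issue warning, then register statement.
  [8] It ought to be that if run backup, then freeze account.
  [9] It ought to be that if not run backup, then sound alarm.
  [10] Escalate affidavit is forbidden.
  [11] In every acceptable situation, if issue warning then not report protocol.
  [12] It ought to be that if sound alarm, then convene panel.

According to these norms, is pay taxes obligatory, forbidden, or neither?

Obligatory

Premise 5 gives O(report_protocol).
Premise 11, O(issue_warning → ¬report_protocol), contraposes to O(report_protocol → ¬issue_warning); with O(report_protocol) we get O(¬issue_warning).
The contrapositive of premise 3 (O(run_backup → issue_warning)) is O(¬issue_warning → ¬run_backup), and O(¬issue_warning) is already established, so O(¬run_backup).
Applying K to premise 9 (O(¬run_backup → sound_alarm)) and O(¬run_backup) yields O(sound_alarm).
With premise 12, O(sound_alarm → convene_panel), the K-axiom yields O(convene_panel).
Premise 1 is O(¬pay_taxes → ¬convene_panel); contrapositively O(convene_panel → pay_taxes). Since O(convene_panel) holds, K gives O(pay_taxes).
Premises 2, 4, 6, 7, 8, 10 do not contribute to this derivation.
Hence pay_taxes is obligatory.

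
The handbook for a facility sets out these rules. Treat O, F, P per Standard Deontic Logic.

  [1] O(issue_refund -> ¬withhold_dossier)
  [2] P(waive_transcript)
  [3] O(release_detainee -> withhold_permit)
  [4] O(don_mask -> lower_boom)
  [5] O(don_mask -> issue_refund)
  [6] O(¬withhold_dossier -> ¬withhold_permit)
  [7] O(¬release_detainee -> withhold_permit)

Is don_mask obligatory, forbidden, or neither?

Forbidden

Premises 3 and 7 are O(release_detainee -> withhold_permit) and O(¬release_detainee -> withhold_permit); every ideal world satisfies release_detainee or ¬release_detainee, so in either case withhold_permit holds — hence O(withhold_permit).
Premise 6, O(¬withhold_dossier -> ¬withhold_permit), contraposes to O(withhold_permit -> withhold_dossier); with O(withhold_permit) we get O(withhold_dossier).
The contrapositive of premise 1 (O(issue_refund -> ¬withhold_dossier)) is O(withhold_dossier -> ¬issue_refund), and O(withhold_dossier) is already established, so O(¬issue_refund).
Premise 5 is O(don_mask -> issue_refund); contrapositively O(¬issue_refund -> ¬don_mask). Since O(¬issue_refund) holds, K gives O(¬don_mask).
Premises 2, 4 do not contribute to this derivation.
Thus O(¬don_mask), which is F(don_mask): don_mask is forbidden.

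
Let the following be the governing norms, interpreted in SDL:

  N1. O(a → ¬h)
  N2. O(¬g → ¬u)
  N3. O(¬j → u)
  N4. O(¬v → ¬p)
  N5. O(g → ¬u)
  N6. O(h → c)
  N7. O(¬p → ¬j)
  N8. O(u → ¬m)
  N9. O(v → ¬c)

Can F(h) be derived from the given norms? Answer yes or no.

By case analysis on ¬g: premise 2 gives O(¬g → ¬u) and premise 5 gives O(g → ¬u), so O(¬u) either way.
The contrapositive of premise 3 (O(¬j → u)) is O(¬u → j), and O(¬u) is already established, so O(j).
Premise 7 is O(¬p → ¬j); contrapositively O(j → p). Since O(j) holds, K gives O(p).
Premise 4, O(¬v → ¬p), contraposes to O(p → v); with O(p) we get O(v).
From O(v) and premise 9, O(v → ¬c), we obtain O(¬c).
The contrapositive of premise 6 (O(h → c)) is O(¬c → ¬h), and O(¬c) is already established, so O(¬h).
Premises 1, 8 do not contribute to this derivation.
So O(¬h) holds, i.e. F(h). The claim follows.

Yes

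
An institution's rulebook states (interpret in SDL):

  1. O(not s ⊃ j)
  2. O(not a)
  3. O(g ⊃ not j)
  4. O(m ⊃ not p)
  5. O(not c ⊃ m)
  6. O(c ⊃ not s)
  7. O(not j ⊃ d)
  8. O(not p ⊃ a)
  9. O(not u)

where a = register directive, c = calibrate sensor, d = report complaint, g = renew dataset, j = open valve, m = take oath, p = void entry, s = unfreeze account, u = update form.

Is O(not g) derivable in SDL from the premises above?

From premise 2 we have O(not a).
Premise 8 is O(not p ⊃ a); contrapositively O(not a ⊃ p). Since O(not a) holds, K gives O(p).
The contrapositive of premise 4 (O(m ⊃ not p)) is O(p ⊃ not m), and O(p) is already established, so O(not m).
Premise 5, O(not c ⊃ m), contraposes to O(not m ⊃ c); with O(not m) we get O(c).
With premise 6, O(c ⊃ not s), the K-axiom yields O(not s).
With premise 1, O(not s ⊃ j), the K-axiom yields O(j).
Premise 3 is O(g ⊃ not j); contrapositively O(j ⊃ not g). Since O(j) holds, K gives O(not g).
Premises 7, 9 do not contribute to this derivation.
So O(not g) follows.

Yes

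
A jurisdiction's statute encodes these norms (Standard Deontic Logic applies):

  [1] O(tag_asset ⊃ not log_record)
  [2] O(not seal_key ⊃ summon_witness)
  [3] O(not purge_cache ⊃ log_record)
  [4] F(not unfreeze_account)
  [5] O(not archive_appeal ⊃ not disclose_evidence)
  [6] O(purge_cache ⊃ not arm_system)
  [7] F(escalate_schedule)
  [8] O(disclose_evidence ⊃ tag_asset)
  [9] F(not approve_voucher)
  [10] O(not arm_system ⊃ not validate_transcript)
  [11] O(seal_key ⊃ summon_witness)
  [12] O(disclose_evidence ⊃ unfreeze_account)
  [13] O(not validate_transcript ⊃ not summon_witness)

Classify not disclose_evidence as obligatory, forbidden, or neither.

Obligatory

By case analysis on not seal_key: premise 2 gives O(not seal_key ⊃ summon_witness) and premise 11 gives O(seal_key ⊃ summon_witness), so O(summon_witness) either way.
Premise 13, O(not validate_transcript ⊃ not summon_witness), contraposes to O(summon_witness ⊃ validate_transcript); with O(summon_witness) we get O(validate_transcript).
Premise 10 is O(not arm_system ⊃ not validate_transcript); contrapositively O(validate_transcript ⊃ arm_system). Since O(validate_transcript) holds, K gives O(arm_system).
Premise 6 is O(purge_cache ⊃ not arm_system); contrapositively O(arm_system ⊃ not purge_cache). Since O(arm_system) holds, K gives O(not purge_cache).
Applying K to premise 3 (O(not purge_cache ⊃ log_record)) and O(not purge_cache) yields O(log_record).
The contrapositive of premise 1 (O(tag_asset ⊃ not log_record)) is O(log_record ⊃ not tag_asset), and O(log_record) is already established, so O(not tag_asset).
The contrapositive of premise 8 (O(disclose_evidence ⊃ tag_asset)) is O(not tag_asset ⊃ not disclose_evidence), and O(not tag_asset) is already established, so O(not disclose_evidence).
Premises 4, 5, 7, 9, 12 do not contribute to this derivation.
Hence not disclose_evidence is obligatory.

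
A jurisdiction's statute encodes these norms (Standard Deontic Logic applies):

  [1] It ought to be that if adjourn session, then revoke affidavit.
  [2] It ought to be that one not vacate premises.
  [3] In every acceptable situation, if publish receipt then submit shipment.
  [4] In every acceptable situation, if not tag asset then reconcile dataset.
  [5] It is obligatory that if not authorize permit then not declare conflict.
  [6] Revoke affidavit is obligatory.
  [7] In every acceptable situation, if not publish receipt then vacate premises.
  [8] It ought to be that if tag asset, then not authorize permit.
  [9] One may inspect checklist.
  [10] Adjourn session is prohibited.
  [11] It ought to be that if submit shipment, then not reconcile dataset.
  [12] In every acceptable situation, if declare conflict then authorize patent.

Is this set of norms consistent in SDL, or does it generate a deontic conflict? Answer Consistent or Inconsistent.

Consistent

Premise 1 is O(adjourn_session → revoke_affidavit); even if O(revoke_affidavit) held, inferring O(adjourn_session) would be affirming the consequent — invalid.
So O(adjourn_session) is not derivable, and the apparent clash with O(¬adjourn_session) does not arise.
A world satisfying every obligation exists (e.g. adjourn_session=false, authorize_patent=false, authorize_permit=false, declare_conflict=false, inspect_checklist=false, publish_receipt=true, reconcile_dataset=false, revoke_affidavit=true, submit_shipment=true, tag_asset=true, vacate_premises=false); no atom is both obligatory and forbidden, so the set is consistent.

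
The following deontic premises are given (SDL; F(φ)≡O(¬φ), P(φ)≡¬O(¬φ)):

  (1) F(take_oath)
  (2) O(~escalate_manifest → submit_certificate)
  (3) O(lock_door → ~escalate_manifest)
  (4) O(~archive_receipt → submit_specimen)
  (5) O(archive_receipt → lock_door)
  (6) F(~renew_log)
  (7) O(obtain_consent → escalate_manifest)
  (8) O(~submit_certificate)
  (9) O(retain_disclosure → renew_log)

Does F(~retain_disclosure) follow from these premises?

Premise 9 is O(retain_disclosure → renew_log); even if O(renew_log) held, inferring O(retain_disclosure) would be affirming the consequent — invalid.
No other premise forces O(retain_disclosure). An ideal world satisfying every premise can still have ~retain_disclosure true, so F(~retain_disclosure) is not derivable.

No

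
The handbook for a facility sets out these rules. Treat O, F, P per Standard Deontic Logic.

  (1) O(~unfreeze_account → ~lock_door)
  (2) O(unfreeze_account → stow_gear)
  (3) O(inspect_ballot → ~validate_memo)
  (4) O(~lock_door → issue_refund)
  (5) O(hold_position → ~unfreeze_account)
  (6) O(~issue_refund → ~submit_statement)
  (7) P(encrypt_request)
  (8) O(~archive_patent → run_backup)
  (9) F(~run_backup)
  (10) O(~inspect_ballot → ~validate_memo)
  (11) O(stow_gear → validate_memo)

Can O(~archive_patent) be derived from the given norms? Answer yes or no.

Premise 8 is O(~archive_patent → run_backup); even if O(run_backup) held, inferring O(~archive_patent) would be affirming the consequent — invalid.
No other premise forces O(~archive_patent). An ideal world satisfying every premise can still have ~archive_patent false, so O(~archive_patent) is not derivable.

No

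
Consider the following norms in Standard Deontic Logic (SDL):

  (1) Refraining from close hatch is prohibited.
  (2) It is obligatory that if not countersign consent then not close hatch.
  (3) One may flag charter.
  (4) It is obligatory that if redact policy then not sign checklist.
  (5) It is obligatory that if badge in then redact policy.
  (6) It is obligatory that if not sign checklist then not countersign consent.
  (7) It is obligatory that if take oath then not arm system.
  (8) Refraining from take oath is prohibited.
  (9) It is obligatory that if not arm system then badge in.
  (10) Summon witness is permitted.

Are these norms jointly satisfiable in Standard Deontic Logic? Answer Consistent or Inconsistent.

Inconsistent

Premise 1 is F(¬close_hatch), i.e. O(close_hatch).
The contrapositive of premise 2 (O(¬countersign_consent → ¬close_hatch)) is O(close_hatch → countersign_consent), and O(close_hatch) is already established, so O(countersign_consent).
Premise 6 is O(¬sign_checklist → ¬countersign_consent); contrapositively O(countersign_consent → sign_checklist). Since O(countersign_consent) holds, K gives O(sign_checklist).
Premise 4, O(redact_policy → ¬sign_checklist), contraposes to O(sign_checklist → ¬redact_policy); with O(sign_checklist) we get O(¬redact_policy).
The contrapositive of premise 5 (O(badge_in → redact_policy)) is O(¬redact_policy → ¬badge_in), and O(¬redact_policy) is already established, so O(¬badge_in).
The contrapositive of premise 9 (O(¬arm_system → badge_in)) is O(¬badge_in → arm_system), and O(¬badge_in) is already established, so O(arm_system).
Premise 7, O(take_oath → ¬arm_system), contraposes to O(arm_system → ¬take_oath); with O(arm_system) we get O(¬take_oath).
However, F(¬take_oath) at premise 8 amounts to O(take_oath).
We now have both O(¬take_oath) and O(take_oath) — take_oath is simultaneously obligatory and forbidden, violating the D-axiom.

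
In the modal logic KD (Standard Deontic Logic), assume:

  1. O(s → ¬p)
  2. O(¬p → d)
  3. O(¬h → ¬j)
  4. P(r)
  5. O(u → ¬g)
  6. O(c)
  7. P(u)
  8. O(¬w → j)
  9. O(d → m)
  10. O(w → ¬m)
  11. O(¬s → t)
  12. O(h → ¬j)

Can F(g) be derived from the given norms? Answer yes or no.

Premise 5 is O(u → ¬g), but O(u) is not derivable from the premises (the permission P(u) asserts only ¬O(¬u), not O(u)), so it does not yield O(¬g).
No other premise forces O(¬g). An ideal world satisfying every premise can still have g true, so F(g) is not derivable.

No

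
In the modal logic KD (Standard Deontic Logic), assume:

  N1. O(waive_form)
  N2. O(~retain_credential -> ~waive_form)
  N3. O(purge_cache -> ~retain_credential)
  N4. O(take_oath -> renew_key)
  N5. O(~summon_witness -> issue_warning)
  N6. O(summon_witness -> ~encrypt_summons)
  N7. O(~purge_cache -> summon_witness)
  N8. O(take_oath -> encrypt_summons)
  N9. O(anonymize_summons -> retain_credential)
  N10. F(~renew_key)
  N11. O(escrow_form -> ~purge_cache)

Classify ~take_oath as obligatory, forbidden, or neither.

Premise 1 states O(waive_form) outright.
Premise 2, O(~retain_credential -> ~waive_form), contraposes to O(waive_form -> retain_credential); with O(waive_form) we get O(retain_credential).
Premise 3 is O(purge_cache -> ~retain_credential); contrapositively O(retain_credential -> ~purge_cache). Since O(retain_credential) holds, K gives O(~purge_cache).
Applying K to premise 7 (O(~purge_cache -> summon_witness)) and O(~purge_cache) yields O(summon_witness).
Premise 6 is O(summon_witness -> ~encrypt_summons); since O(summon_witness), deontic closure gives O(~encrypt_summons).
Premise 8, O(take_oath -> encrypt_summons), contraposes to O(~encrypt_summons -> ~take_oath); with O(~encrypt_summons) we get O(~take_oath).
Premises 4, 5, 9, 10, 11 do not contribute to this derivation.
Hence ~take_oath is obligatory.

Obligatory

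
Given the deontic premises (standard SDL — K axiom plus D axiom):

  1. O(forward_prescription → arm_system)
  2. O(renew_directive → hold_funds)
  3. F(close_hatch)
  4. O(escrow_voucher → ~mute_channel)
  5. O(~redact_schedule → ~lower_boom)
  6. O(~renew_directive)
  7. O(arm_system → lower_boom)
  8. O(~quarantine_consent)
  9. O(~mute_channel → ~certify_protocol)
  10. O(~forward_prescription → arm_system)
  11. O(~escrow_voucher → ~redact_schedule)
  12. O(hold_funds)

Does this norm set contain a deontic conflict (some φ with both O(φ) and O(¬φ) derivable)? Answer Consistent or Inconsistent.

Consistent

Premise 2 is O(renew_directive → hold_funds); even if O(hold_funds) held, inferring O(renew_directive) would be affirming the consequent — invalid.
So O(renew_directive) is not derivable, and the apparent clash with O(~renew_directive) does not arise.
A world satisfying every obligation exists (e.g. arm_system=true, certify_protocol=false, close_hatch=false, escrow_voucher=true, forward_prescription=false, hold_funds=true, lower_boom=true, mute_channel=false, quarantine_consent=false, redact_schedule=true, renew_directive=false); no atom is both obligatory and forbidden, so the set is consistent.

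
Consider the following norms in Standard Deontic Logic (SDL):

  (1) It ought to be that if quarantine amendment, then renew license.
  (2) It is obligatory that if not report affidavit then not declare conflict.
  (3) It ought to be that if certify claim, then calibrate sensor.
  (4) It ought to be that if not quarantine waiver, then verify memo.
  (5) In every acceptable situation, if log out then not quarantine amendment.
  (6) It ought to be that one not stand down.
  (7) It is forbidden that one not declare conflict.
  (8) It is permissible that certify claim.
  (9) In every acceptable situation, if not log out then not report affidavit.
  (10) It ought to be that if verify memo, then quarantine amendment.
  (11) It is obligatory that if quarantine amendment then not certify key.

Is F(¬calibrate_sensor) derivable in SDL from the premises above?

Premise 3 is O(certify_claim → calibrate_sensor), but O(certify_claim) is not derivable from the premises (the permission P(certify_claim) asserts only ¬O(¬certify_claim), not O(certify_claim)), so it does not yield O(calibrate_sensor).
No other premise forces O(calibrate_sensor). An ideal world satisfying every premise can still have ¬calibrate_sensor true, so F(¬calibrate_sensor) is not derivable.

No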